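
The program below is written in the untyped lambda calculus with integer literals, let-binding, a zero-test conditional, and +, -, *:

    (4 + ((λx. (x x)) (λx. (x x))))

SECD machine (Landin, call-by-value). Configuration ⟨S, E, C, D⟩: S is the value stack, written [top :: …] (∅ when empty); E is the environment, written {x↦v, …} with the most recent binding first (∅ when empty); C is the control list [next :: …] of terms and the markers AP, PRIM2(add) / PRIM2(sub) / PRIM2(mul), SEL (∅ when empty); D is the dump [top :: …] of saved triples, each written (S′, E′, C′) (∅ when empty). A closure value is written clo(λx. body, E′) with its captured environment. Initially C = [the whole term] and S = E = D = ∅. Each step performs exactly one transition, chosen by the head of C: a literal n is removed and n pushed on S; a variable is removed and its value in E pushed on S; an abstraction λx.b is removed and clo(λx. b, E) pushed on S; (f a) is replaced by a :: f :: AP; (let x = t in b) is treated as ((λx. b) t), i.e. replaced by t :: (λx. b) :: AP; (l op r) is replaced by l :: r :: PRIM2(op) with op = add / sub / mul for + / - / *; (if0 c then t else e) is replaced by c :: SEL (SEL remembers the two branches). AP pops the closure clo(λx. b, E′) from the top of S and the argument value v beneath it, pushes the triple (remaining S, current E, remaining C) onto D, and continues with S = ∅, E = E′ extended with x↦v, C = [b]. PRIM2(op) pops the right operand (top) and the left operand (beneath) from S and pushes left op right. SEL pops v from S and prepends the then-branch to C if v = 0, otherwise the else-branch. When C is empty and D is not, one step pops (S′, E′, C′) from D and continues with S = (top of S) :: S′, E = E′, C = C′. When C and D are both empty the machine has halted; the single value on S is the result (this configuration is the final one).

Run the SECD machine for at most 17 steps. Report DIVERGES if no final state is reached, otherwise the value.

t=0: ⟨S=∅; E=∅; C=[(4 + ((λx. (x x)) (λx. (x x))))]; D=∅⟩
t=1: ⟨S=∅; E=∅; C=[4 :: ((λx. (x x)) (λx. (x x))) :: PRIM2(add)]; D=∅⟩
t=2: ⟨S=[4]; E=∅; C=[((λx. (x x)) (λx. (x x))) :: PRIM2(add)]; D=∅⟩
t=3: ⟨S=[4]; E=∅; C=[(λx. (x x)) :: (λx. (x x)) :: AP :: PRIM2(add)]; D=∅⟩
t=4: ⟨S=[clo(λx. (x x), ∅) :: 4]; E=∅; C=[(λx. (x x)) :: AP :: PRIM2(add)]; D=∅⟩
t=5: ⟨S=[clo(λx. (x x), ∅) :: clo(λx. (x x), ∅) :: 4]; E=∅; C=[AP :: PRIM2(add)]; D=∅⟩
t=6: ⟨S=∅; E={x↦clo(λx. (x x), ∅)}; C=[(x x)]; D=[([4], ∅, [PRIM2(add)])]⟩
t=7: ⟨S=∅; E={x↦clo(λx. (x x), ∅)}; C=[x :: x :: AP]; D=[([4], ∅, [PRIM2(add)])]⟩
t=8: ⟨S=[clo(λx. (x x), ∅)]; E={x↦clo(λx. (x x), ∅)}; C=[x :: AP]; D=[([4], ∅, [PRIM2(add)])]⟩
t=9: ⟨S=[clo(λx. (x x), ∅) :: clo(λx. (x x), ∅)]; E={x↦clo(λx. (x x), ∅)}; C=[AP]; D=[([4], ∅, [PRIM2(add)])]⟩
t=10: ⟨S=∅; E={x↦clo(λx. (x x), ∅)}; C=[(x x)]; D=[(∅, {x↦clo(λx. (x x), ∅)}, ∅) :: ([4], ∅, [PRIM2(add)])]⟩
t=11: ⟨S=∅; E={x↦clo(λx. (x x), ∅)}; C=[x :: x :: AP]; D=[(∅, {x↦clo(λx. (x x), ∅)}, ∅) :: ([4], ∅, [PRIM2(add)])]⟩
t=12: ⟨S=[clo(λx. (x x), ∅)]; E={x↦clo(λx. (x x), ∅)}; C=[x :: AP]; D=[(∅, {x↦clo(λx. (x x), ∅)}, ∅) :: ([4], ∅, [PRIM2(add)])]⟩
t=13: ⟨S=[clo(λx. (x x), ∅) :: clo(λx. (x x), ∅)]; E={x↦clo(λx. (x x), ∅)}; C=[AP]; D=[(∅, {x↦clo(λx. (x x), ∅)}, ∅) :: ([4], ∅, [PRIM2(add)])]⟩
t=14: ⟨S=∅; E={x↦clo(λx. (x x), ∅)}; C=[(x x)]; D=[(∅, {x↦clo(λx. (x x), ∅)}, ∅) :: (∅, {x↦clo(λx. (x x), ∅)}, ∅) :: ([4], ∅, [PRIM2(add)])]⟩
t=15: ⟨S=∅; E={x↦clo(λx. (x x), ∅)}; C=[x :: x :: AP]; D=[(∅, {x↦clo(λx. (x x), ∅)}, ∅) :: (∅, {x↦clo(λx. (x x), ∅)}, ∅) :: ([4], ∅, [PRIM2(add)])]⟩
t=16: ⟨S=[clo(λx. (x x), ∅)]; E={x↦clo(λx. (x x), ∅)}; C=[x :: AP]; D=[(∅, {x↦clo(λx. (x x), ∅)}, ∅) :: (∅, {x↦clo(λx. (x x), ∅)}, ∅) :: ([4], ∅, [PRIM2(add)])]⟩
t=17: ⟨S=[clo(λx. (x x), ∅) :: clo(λx. (x x), ∅)]; E={x↦clo(λx. (x x), ∅)}; C=[AP]; D=[(∅, {x↦clo(λx. (x x), ∅)}, ∅) :: (∅, {x↦clo(λx. (x x), ∅)}, ∅) :: ([4], ∅, [PRIM2(add)])]⟩
→ 17 transitions taken and the configuration is still not final: no result within 17 steps

Answer: DIVERGES (no final state within 17 steps)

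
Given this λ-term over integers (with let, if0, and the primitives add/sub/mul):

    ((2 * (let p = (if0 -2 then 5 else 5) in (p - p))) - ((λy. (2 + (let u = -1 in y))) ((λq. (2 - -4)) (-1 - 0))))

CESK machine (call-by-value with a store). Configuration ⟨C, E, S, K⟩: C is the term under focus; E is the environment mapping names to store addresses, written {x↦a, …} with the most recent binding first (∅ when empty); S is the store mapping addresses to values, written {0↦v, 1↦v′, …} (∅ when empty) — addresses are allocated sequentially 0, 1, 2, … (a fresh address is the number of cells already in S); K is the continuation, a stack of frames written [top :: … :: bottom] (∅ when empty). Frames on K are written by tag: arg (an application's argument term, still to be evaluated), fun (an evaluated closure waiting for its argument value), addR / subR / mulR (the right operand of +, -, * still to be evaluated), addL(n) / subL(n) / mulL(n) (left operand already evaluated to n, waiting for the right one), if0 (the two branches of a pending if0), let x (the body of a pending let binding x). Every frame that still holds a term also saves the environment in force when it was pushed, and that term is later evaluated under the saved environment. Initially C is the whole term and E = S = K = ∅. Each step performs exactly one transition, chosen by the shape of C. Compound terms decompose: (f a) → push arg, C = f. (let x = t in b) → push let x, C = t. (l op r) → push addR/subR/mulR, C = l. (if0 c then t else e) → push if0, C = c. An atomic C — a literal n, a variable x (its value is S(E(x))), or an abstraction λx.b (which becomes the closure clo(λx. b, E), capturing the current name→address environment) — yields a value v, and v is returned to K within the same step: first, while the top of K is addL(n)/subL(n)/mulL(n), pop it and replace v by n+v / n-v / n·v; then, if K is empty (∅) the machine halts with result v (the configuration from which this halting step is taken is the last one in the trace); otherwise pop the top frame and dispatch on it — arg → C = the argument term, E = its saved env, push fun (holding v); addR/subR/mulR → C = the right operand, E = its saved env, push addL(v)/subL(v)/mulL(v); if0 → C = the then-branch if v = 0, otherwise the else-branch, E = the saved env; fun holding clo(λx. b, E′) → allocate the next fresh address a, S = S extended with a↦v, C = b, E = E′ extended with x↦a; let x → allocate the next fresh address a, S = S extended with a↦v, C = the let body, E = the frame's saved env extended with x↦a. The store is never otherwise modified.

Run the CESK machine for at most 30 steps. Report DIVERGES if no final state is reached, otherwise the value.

t=0: ⟨C=((2 * (let p = (if0 -2 then 5 else 5) in (p - p))) - ((λy. (2 + (let u = -1 in y))) ((λq. (2 - -4)) (-1 - 0)))); E=∅; S=∅; K=∅⟩
t=1: ⟨C=(2 * (let p = (if0 -2 then 5 else 5) in (p - p))); E=∅; S=∅; K=[subR]⟩
t=2: ⟨C=2; E=∅; S=∅; K=[mulR :: subR]⟩
t=3: ⟨C=(let p = (if0 -2 then 5 else 5) in (p - p)); E=∅; S=∅; K=[mulL(2) :: subR]⟩
t=4: ⟨C=(if0 -2 then 5 else 5); E=∅; S=∅; K=[let p :: mulL(2) :: subR]⟩
t=5: ⟨C=-2; E=∅; S=∅; K=[if0 :: let p :: mulL(2) :: subR]⟩
t=6: ⟨C=5; E=∅; S=∅; K=[let p :: mulL(2) :: subR]⟩
t=7: ⟨C=(p - p); E={p↦0}; S={0↦5}; K=[mulL(2) :: subR]⟩
t=8: ⟨C=p; E={p↦0}; S={0↦5}; K=[subR :: mulL(2) :: subR]⟩
t=9: ⟨C=p; E={p↦0}; S={0↦5}; K=[subL(5) :: mulL(2) :: subR]⟩
t=10: ⟨C=((λy. (2 + (let u = -1 in y))) ((λq. (2 - -4)) (-1 - 0))); E=∅; S={0↦5}; K=[subL(0)]⟩
t=11: ⟨C=(λy. (2 + (let u = -1 in y))); E=∅; S={0↦5}; K=[arg :: subL(0)]⟩
t=12: ⟨C=((λq. (2 - -4)) (-1 - 0)); E=∅; S={0↦5}; K=[fun :: subL(0)]⟩
t=13: ⟨C=(λq. (2 - -4)); E=∅; S={0↦5}; K=[arg :: fun :: subL(0)]⟩
t=14: ⟨C=(-1 - 0); E=∅; S={0↦5}; K=[fun :: fun :: subL(0)]⟩
t=15: ⟨C=-1; E=∅; S={0↦5}; K=[subR :: fun :: fun :: subL(0)]⟩
t=16: ⟨C=0; E=∅; S={0↦5}; K=[subL(-1) :: fun :: fun :: subL(0)]⟩
t=17: ⟨C=(2 - -4); E={q↦1}; S={0↦5, 1↦-1}; K=[fun :: subL(0)]⟩
t=18: ⟨C=2; E={q↦1}; S={0↦5, 1↦-1}; K=[subR :: fun :: subL(0)]⟩
t=19: ⟨C=-4; E={q↦1}; S={0↦5, 1↦-1}; K=[subL(2) :: fun :: subL(0)]⟩
t=20: ⟨C=(2 + (let u = -1 in y)); E={y↦2}; S={0↦5, 1↦-1, 2↦6}; K=[subL(0)]⟩
t=21: ⟨C=2; E={y↦2}; S={0↦5, 1↦-1, 2↦6}; K=[addR :: subL(0)]⟩
t=22: ⟨C=(let u = -1 in y); E={y↦2}; S={0↦5, 1↦-1, 2↦6}; K=[addL(2) :: subL(0)]⟩
t=23: ⟨C=-1; E={y↦2}; S={0↦5, 1↦-1, 2↦6}; K=[let u :: addL(2) :: subL(0)]⟩
t=24: ⟨C=y; E={u↦3, y↦2}; S={0↦5, 1↦-1, 2↦6, 3↦-1}; K=[addL(2) :: subL(0)]⟩
→ final value -8

Answer: -8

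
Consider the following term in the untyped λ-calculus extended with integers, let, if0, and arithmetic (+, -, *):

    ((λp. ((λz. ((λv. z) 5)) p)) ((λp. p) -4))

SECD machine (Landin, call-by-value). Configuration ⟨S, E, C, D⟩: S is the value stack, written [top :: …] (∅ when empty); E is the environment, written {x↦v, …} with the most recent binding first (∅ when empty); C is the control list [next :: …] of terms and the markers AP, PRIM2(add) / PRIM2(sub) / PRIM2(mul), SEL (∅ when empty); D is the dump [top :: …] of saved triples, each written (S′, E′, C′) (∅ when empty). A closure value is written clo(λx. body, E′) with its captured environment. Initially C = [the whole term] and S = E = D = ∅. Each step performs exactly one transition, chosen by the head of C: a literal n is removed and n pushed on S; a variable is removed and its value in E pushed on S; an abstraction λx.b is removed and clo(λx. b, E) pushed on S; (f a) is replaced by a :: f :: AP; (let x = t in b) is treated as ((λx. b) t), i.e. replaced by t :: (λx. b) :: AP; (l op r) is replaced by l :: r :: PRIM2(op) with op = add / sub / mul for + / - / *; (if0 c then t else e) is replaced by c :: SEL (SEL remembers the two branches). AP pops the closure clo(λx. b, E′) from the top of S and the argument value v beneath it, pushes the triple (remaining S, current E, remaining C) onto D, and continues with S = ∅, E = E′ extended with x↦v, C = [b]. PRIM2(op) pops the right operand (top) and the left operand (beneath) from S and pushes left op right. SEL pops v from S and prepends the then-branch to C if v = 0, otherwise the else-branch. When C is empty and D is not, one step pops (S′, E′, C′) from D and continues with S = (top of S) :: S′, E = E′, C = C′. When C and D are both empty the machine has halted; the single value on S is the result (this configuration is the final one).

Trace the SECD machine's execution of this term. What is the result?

t=0: ⟨S=∅; E=∅; C=[((λp. ((λz. ((λv. z) 5)) p)) ((λp. p) -4))]; D=∅⟩
t=1: ⟨S=∅; E=∅; C=[((λp. p) -4) :: (λp. ((λz. ((λv. z) 5)) p)) :: AP]; D=∅⟩
t=2: ⟨S=∅; E=∅; C=[-4 :: (λp. p) :: AP :: (λp. ((λz. ((λv. z) 5)) p)) :: AP]; D=∅⟩
t=3: ⟨S=[-4]; E=∅; C=[(λp. p) :: AP :: (λp. ((λz. ((λv. z) 5)) p)) :: AP]; D=∅⟩
t=4: ⟨S=[clo(λp. p, ∅) :: -4]; E=∅; C=[AP :: (λp. ((λz. ((λv. z) 5)) p)) :: AP]; D=∅⟩
t=5: ⟨S=∅; E={p↦-4}; C=[p]; D=[(∅, ∅, [(λp. ((λz. ((λv. z) 5)) p)) :: AP])]⟩
t=6: ⟨S=[-4]; E={p↦-4}; C=∅; D=[(∅, ∅, [(λp. ((λz. ((λv. z) 5)) p)) :: AP])]⟩
t=7: ⟨S=[-4]; E=∅; C=[(λp. ((λz. ((λv. z) 5)) p)) :: AP]; D=∅⟩
t=8: ⟨S=[clo(λp. ((λz. ((λv. z) 5)) p), ∅) :: -4]; E=∅; C=[AP]; D=∅⟩
t=9: ⟨S=∅; E={p↦-4}; C=[((λz. ((λv. z) 5)) p)]; D=[(∅, ∅, ∅)]⟩
t=10: ⟨S=∅; E={p↦-4}; C=[p :: (λz. ((λv. z) 5)) :: AP]; D=[(∅, ∅, ∅)]⟩
t=11: ⟨S=[-4]; E={p↦-4}; C=[(λz. ((λv. z) 5)) :: AP]; D=[(∅, ∅, ∅)]⟩
t=12: ⟨S=[clo(λz. ((λv. z) 5), {p↦-4}) :: -4]; E={p↦-4}; C=[AP]; D=[(∅, ∅, ∅)]⟩
t=13: ⟨S=∅; E={z↦-4, p↦-4}; C=[((λv. z) 5)]; D=[(∅, {p↦-4}, ∅) :: (∅, ∅, ∅)]⟩
t=14: ⟨S=∅; E={z↦-4, p↦-4}; C=[5 :: (λv. z) :: AP]; D=[(∅, {p↦-4}, ∅) :: (∅, ∅, ∅)]⟩
t=15: ⟨S=[5]; E={z↦-4, p↦-4}; C=[(λv. z) :: AP]; D=[(∅, {p↦-4}, ∅) :: (∅, ∅, ∅)]⟩
t=16: ⟨S=[clo(λv. z, {z↦-4, p↦-4}) :: 5]; E={z↦-4, p↦-4}; C=[AP]; D=[(∅, {p↦-4}, ∅) :: (∅, ∅, ∅)]⟩
t=17: ⟨S=∅; E={v↦5, z↦-4, p↦-4}; C=[z]; D=[(∅, {z↦-4, p↦-4}, ∅) :: (∅, {p↦-4}, ∅) :: (∅, ∅, ∅)]⟩
t=18: ⟨S=[-4]; E={v↦5, z↦-4, p↦-4}; C=∅; D=[(∅, {z↦-4, p↦-4}, ∅) :: (∅, {p↦-4}, ∅) :: (∅, ∅, ∅)]⟩
t=19: ⟨S=[-4]; E={z↦-4, p↦-4}; C=∅; D=[(∅, {p↦-4}, ∅) :: (∅, ∅, ∅)]⟩
t=20: ⟨S=[-4]; E={p↦-4}; C=∅; D=[(∅, ∅, ∅)]⟩
t=21: ⟨S=[-4]; E=∅; C=∅; D=∅⟩
→ final value -4

Answer: -4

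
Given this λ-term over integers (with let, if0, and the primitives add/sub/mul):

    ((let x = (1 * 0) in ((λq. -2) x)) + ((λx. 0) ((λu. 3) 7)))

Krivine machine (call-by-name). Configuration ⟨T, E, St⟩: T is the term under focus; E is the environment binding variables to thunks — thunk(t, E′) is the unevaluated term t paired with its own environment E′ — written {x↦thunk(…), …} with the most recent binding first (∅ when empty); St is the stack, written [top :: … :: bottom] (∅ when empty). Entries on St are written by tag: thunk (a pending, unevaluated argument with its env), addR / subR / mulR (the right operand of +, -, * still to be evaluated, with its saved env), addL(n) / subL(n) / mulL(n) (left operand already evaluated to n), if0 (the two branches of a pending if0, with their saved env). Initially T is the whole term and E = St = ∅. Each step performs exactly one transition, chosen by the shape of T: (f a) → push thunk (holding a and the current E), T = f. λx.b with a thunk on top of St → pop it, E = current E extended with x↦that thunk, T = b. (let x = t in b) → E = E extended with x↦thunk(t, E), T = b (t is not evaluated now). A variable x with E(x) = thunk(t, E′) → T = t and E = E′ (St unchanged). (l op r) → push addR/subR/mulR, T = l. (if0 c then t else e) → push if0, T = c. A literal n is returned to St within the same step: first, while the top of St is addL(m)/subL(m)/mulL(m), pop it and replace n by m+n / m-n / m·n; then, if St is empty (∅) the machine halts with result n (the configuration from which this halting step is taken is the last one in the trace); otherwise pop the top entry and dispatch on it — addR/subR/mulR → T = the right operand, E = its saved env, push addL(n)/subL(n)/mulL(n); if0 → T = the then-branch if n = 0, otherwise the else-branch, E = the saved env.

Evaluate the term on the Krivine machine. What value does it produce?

Answer: -2

Machine steps:
0. ⟨T=((let x = (1 * 0) in ((λq. -2) x)) + ((λx. 0) ((λu. 3) 7))); E=∅; St=∅⟩
1. ⟨T=(let x = (1 * 0) in ((λq. -2) x)); E=∅; St=[addR]⟩
2. ⟨T=((λq. -2) x); E={x↦thunk((1 * 0), ∅)}; St=[addR]⟩
3. ⟨T=(λq. -2); E={x↦thunk((1 * 0), ∅)}; St=[thunk :: addR]⟩
4. ⟨T=-2; E={q↦thunk(x, {x↦thunk((1 * 0), ∅)}), x↦thunk((1 * 0), ∅)}; St=[addR]⟩
5. ⟨T=((λx. 0) ((λu. 3) 7)); E=∅; St=[addL(-2)]⟩
6. ⟨T=(λx. 0); E=∅; St=[thunk :: addL(-2)]⟩
7. ⟨T=0; E={x↦thunk(((λu. 3) 7), ∅)}; St=[addL(-2)]⟩
→ final value -2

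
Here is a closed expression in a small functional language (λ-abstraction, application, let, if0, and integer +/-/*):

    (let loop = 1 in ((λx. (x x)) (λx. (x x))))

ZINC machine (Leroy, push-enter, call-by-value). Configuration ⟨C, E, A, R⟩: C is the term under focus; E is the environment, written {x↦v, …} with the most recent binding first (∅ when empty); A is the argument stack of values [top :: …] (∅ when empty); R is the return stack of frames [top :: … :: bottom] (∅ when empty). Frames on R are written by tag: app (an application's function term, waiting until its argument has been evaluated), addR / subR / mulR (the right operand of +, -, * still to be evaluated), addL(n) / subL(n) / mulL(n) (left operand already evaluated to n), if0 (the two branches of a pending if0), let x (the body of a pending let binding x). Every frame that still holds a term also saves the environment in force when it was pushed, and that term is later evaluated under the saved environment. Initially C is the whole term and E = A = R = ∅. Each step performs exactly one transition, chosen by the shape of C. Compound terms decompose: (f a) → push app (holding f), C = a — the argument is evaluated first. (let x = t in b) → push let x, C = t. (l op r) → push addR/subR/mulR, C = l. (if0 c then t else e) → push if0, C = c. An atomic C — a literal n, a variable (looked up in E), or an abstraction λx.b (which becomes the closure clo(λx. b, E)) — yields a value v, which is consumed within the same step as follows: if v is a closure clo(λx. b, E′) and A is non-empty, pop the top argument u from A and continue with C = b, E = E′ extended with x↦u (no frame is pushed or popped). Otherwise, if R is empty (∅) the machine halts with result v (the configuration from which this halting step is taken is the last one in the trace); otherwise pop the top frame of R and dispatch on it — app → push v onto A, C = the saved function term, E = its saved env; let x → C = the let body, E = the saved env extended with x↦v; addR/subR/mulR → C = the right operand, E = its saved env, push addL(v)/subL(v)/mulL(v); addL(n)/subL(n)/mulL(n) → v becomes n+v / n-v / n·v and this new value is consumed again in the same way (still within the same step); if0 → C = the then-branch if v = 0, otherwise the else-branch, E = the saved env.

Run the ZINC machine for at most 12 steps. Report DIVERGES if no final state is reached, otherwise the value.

Answer: DIVERGES (no final state within 12 steps)

Execution trace:
t=0: ⟨C=(let loop = 1 in ((λx. (x x)) (λx. (x x)))); E=∅; A=∅; R=∅⟩
t=1: ⟨C=1; E=∅; A=∅; R=[let loop]⟩
t=2: ⟨C=((λx. (x x)) (λx. (x x))); E={loop↦1}; A=∅; R=∅⟩
t=3: ⟨C=(λx. (x x)); E={loop↦1}; A=∅; R=[app]⟩
t=4: ⟨C=(λx. (x x)); E={loop↦1}; A=[clo(λx. (x x), {loop↦1})]; R=∅⟩
t=5: ⟨C=(x x); E={x↦clo(λx. (x x), {loop↦1}), loop↦1}; A=∅; R=∅⟩
t=6: ⟨C=x; E={x↦clo(λx. (x x), {loop↦1}), loop↦1}; A=∅; R=[app]⟩
t=7: ⟨C=x; E={x↦clo(λx. (x x), {loop↦1}), loop↦1}; A=[clo(λx. (x x), {loop↦1})]; R=∅⟩
… configuration repeats with period 3 (steps 5–7 recur indefinitely) …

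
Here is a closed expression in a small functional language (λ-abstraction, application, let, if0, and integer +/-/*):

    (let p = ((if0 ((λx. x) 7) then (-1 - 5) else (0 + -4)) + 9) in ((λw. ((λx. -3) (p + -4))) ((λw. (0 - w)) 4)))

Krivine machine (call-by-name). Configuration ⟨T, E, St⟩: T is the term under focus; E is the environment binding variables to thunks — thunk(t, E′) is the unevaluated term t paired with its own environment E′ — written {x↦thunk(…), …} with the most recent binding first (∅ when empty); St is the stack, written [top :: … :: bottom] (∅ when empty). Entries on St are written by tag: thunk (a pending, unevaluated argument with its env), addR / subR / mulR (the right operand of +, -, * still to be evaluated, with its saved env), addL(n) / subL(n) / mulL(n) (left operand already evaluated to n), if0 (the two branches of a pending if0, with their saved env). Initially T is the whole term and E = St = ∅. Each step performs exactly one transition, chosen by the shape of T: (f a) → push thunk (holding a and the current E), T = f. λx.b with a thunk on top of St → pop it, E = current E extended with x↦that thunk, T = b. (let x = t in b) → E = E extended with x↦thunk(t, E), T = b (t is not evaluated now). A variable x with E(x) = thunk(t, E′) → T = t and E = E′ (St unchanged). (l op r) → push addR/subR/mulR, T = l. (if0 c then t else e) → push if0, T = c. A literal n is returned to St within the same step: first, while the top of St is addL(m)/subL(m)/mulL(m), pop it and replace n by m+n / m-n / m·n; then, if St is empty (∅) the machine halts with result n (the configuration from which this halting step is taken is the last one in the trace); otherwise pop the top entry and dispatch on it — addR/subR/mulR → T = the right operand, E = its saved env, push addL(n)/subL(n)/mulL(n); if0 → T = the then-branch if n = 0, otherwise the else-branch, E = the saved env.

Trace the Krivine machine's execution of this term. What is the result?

[0] <T=(let p = ((if0 ((λx. x) 7) then (-1 - 5) else (0 + -4)) + 9) in ((λw. ((λx. -3) (p + -4))) ((λw. (0 - w)) 4))), E=∅, St=∅>
[1] <T=((λw. ((λx. -3) (p + -4))) ((λw. (0 - w)) 4)), E={p↦thunk(((if0 ((λx. x) 7) then (-1 - 5) else (0 + -4)) + 9), ∅)}, St=∅>
[2] <T=(λw. ((λx. -3) (p + -4))), E={p↦thunk(((if0 ((λx. x) 7) then (-1 - 5) else (0 + -4)) + 9), ∅)}, St=[thunk]>
[3] <T=((λx. -3) (p + -4)), E={w↦thunk(((λw. (0 - w)) 4), {p↦thunk(((if0 ((λx. x) 7) then (-1 - 5) else (0 + -4)) + 9), ∅)}), p↦thunk(((if0 ((λx. x) 7) then (-1 - 5) else (0 + -4)) + 9), ∅)}, St=∅>
[4] <T=(λx. -3), E={w↦thunk(((λw. (0 - w)) 4), {p↦thunk(((if0 ((λx. x) 7) then (-1 - 5) else (0 + -4)) + 9), ∅)}), p↦thunk(((if0 ((λx. x) 7) then (-1 - 5) else (0 + -4)) + 9), ∅)}, St=[thunk]>
[5] <T=-3, E={x↦thunk((p + -4), {w↦thunk(((λw. (0 - w)) 4), {p↦thunk(((if0 ((λx. x) 7) then (-1 - 5) else (0 + -4)) + 9), ∅)}), p↦thunk(((if0 ((λx. x) 7) then (-1 - 5) else (0 + -4)) + 9), ∅)}), w↦thunk(((λw. (0 - w)) 4), {p↦thunk(((if0 ((λx. x) 7) then (-1 - 5) else (0 + -4)) + 9), ∅)}), p↦thunk(((if0 ((λx. x) 7) then (-1 - 5) else (0 + -4)) + 9), ∅)}, St=∅>
→ final value -3

Answer: -3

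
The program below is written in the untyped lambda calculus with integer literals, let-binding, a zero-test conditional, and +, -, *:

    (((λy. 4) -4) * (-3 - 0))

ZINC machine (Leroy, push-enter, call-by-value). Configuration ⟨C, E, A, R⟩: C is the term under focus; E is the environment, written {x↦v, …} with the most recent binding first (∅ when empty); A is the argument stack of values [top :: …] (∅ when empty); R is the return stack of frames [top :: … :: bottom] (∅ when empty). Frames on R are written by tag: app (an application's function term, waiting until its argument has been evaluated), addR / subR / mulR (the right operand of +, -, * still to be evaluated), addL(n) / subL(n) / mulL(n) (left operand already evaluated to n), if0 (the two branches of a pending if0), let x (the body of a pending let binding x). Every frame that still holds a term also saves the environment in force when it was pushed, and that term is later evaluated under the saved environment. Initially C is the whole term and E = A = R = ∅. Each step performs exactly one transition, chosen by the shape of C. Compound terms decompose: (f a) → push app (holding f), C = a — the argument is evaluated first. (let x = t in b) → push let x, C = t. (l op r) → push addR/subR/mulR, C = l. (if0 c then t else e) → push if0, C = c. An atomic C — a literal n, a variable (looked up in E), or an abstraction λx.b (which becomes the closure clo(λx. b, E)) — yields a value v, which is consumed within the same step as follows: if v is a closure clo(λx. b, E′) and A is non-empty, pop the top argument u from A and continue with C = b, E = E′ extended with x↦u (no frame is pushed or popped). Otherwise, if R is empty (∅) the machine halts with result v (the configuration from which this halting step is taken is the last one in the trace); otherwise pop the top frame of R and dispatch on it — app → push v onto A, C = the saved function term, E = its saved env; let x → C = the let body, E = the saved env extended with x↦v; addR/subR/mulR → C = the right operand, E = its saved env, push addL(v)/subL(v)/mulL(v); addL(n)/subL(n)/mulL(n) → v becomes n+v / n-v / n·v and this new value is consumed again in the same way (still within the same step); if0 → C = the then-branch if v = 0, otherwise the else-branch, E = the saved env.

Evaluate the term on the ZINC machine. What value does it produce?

Answer: -12

Machine steps:
[0] ⟨C=(((λy. 4) -4) * (-3 - 0)); E=∅; A=∅; R=∅⟩
[1] ⟨C=((λy. 4) -4); E=∅; A=∅; R=[mulR]⟩
[2] ⟨C=-4; E=∅; A=∅; R=[app :: mulR]⟩
[3] ⟨C=(λy. 4); E=∅; A=[-4]; R=[mulR]⟩
[4] ⟨C=4; E={y↦-4}; A=∅; R=[mulR]⟩
[5] ⟨C=(-3 - 0); E=∅; A=∅; R=[mulL(4)]⟩
[6] ⟨C=-3; E=∅; A=∅; R=[subR :: mulL(4)]⟩
[7] ⟨C=0; E=∅; A=∅; R=[subL(-3) :: mulL(4)]⟩
→ final value -12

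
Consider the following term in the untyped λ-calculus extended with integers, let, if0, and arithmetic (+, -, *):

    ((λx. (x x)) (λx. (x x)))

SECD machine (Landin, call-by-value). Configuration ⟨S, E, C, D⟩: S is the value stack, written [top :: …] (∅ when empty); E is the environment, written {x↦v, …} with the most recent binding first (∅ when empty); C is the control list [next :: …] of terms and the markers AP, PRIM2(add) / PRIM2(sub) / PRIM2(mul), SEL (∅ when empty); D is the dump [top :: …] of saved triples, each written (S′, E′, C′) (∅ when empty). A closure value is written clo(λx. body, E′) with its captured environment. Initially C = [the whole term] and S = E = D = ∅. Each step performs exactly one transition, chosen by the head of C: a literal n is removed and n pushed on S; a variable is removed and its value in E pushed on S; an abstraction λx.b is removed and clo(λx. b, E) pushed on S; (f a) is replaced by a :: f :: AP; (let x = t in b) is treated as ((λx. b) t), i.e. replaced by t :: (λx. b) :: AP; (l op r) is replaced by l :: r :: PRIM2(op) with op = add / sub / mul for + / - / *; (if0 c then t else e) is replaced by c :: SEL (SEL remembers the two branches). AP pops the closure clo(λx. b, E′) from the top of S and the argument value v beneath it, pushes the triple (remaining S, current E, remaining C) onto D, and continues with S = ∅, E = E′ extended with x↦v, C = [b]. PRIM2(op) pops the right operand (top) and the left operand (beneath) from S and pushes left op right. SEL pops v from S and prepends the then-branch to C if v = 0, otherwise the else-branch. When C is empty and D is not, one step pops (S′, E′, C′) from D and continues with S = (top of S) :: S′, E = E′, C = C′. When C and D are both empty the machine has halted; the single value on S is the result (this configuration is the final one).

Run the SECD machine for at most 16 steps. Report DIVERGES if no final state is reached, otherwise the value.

0. ⟨S=∅; E=∅; C=[((λx. (x x)) (λx. (x x)))]; D=∅⟩
1. ⟨S=∅; E=∅; C=[(λx. (x x)) :: (λx. (x x)) :: AP]; D=∅⟩
2. ⟨S=[clo(λx. (x x), ∅)]; E=∅; C=[(λx. (x x)) :: AP]; D=∅⟩
3. ⟨S=[clo(λx. (x x), ∅) :: clo(λx. (x x), ∅)]; E=∅; C=[AP]; D=∅⟩
4. ⟨S=∅; E={x↦clo(λx. (x x), ∅)}; C=[(x x)]; D=[(∅, ∅, ∅)]⟩
5. ⟨S=∅; E={x↦clo(λx. (x x), ∅)}; C=[x :: x :: AP]; D=[(∅, ∅, ∅)]⟩
6. ⟨S=[clo(λx. (x x), ∅)]; E={x↦clo(λx. (x x), ∅)}; C=[x :: AP]; D=[(∅, ∅, ∅)]⟩
7. ⟨S=[clo(λx. (x x), ∅) :: clo(λx. (x x), ∅)]; E={x↦clo(λx. (x x), ∅)}; C=[AP]; D=[(∅, ∅, ∅)]⟩
8. ⟨S=∅; E={x↦clo(λx. (x x), ∅)}; C=[(x x)]; D=[(∅, {x↦clo(λx. (x x), ∅)}, ∅) :: (∅, ∅, ∅)]⟩
9. ⟨S=∅; E={x↦clo(λx. (x x), ∅)}; C=[x :: x :: AP]; D=[(∅, {x↦clo(λx. (x x), ∅)}, ∅) :: (∅, ∅, ∅)]⟩
10. ⟨S=[clo(λx. (x x), ∅)]; E={x↦clo(λx. (x x), ∅)}; C=[x :: AP]; D=[(∅, {x↦clo(λx. (x x), ∅)}, ∅) :: (∅, ∅, ∅)]⟩
11. ⟨S=[clo(λx. (x x), ∅) :: clo(λx. (x x), ∅)]; E={x↦clo(λx. (x x), ∅)}; C=[AP]; D=[(∅, {x↦clo(λx. (x x), ∅)}, ∅) :: (∅, ∅, ∅)]⟩
12. ⟨S=∅; E={x↦clo(λx. (x x), ∅)}; C=[(x x)]; D=[(∅, {x↦clo(λx. (x x), ∅)}, ∅) :: (∅, {x↦clo(λx. (x x), ∅)}, ∅) :: (∅, ∅, ∅)]⟩
13. ⟨S=∅; E={x↦clo(λx. (x x), ∅)}; C=[x :: x :: AP]; D=[(∅, {x↦clo(λx. (x x), ∅)}, ∅) :: (∅, {x↦clo(λx. (x x), ∅)}, ∅) :: (∅, ∅, ∅)]⟩
14. ⟨S=[clo(λx. (x x), ∅)]; E={x↦clo(λx. (x x), ∅)}; C=[x :: AP]; D=[(∅, {x↦clo(λx. (x x), ∅)}, ∅) :: (∅, {x↦clo(λx. (x x), ∅)}, ∅) :: (∅, ∅, ∅)]⟩
15. ⟨S=[clo(λx. (x x), ∅) :: clo(λx. (x x), ∅)]; E={x↦clo(λx. (x x), ∅)}; C=[AP]; D=[(∅, {x↦clo(λx. (x x), ∅)}, ∅) :: (∅, {x↦clo(λx. (x x), ∅)}, ∅) :: (∅, ∅, ∅)]⟩
16. ⟨S=∅; E={x↦clo(λx. (x x), ∅)}; C=[(x x)]; D=[(∅, {x↦clo(λx. (x x), ∅)}, ∅) :: (∅, {x↦clo(λx. (x x), ∅)}, ∅) :: (∅, {x↦clo(λx. (x x), ∅)}, ∅) :: (∅, ∅, ∅)]⟩
→ 16 transitions taken and the configuration is still not final: no result within 16 steps

Answer: DIVERGES (no final state within 16 steps)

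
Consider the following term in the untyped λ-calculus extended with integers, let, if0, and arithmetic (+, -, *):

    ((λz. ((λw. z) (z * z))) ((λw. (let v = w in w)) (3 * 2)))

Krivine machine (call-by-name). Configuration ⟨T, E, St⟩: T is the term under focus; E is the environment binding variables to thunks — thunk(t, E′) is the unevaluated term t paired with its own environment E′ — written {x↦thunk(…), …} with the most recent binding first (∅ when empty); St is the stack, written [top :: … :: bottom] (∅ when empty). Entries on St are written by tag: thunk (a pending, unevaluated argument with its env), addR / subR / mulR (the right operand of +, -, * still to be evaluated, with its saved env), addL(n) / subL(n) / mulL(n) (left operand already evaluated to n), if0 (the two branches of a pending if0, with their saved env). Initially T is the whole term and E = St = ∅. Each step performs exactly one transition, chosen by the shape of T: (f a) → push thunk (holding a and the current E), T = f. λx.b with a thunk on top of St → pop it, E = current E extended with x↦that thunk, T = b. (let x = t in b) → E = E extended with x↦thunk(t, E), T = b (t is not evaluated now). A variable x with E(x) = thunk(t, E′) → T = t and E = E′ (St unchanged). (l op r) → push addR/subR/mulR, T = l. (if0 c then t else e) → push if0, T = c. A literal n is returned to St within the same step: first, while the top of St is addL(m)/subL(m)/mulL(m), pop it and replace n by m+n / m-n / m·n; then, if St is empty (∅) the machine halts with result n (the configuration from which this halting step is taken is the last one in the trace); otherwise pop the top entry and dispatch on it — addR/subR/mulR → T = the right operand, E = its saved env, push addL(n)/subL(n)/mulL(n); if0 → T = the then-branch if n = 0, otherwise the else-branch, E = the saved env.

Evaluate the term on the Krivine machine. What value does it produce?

Answer: 6

Derivation:
t=0: <T=((λz. ((λw. z) (z * z))) ((λw. (let v = w in w)) (3 * 2))), E=∅, St=∅>
t=1: <T=(λz. ((λw. z) (z * z))), E=∅, St=[thunk]>
t=2: <T=((λw. z) (z * z)), E={z↦thunk(((λw. (let v = w in w)) (3 * 2)), ∅)}, St=∅>
t=3: <T=(λw. z), E={z↦thunk(((λw. (let v = w in w)) (3 * 2)), ∅)}, St=[thunk]>
t=4: <T=z, E={w↦thunk((z * z), {z↦thunk(((λw. (let v = w in w)) (3 * 2)), ∅)}), z↦thunk(((λw. (let v = w in w)) (3 * 2)), ∅)}, St=∅>
t=5: <T=((λw. (let v = w in w)) (3 * 2)), E=∅, St=∅>
t=6: <T=(λw. (let v = w in w)), E=∅, St=[thunk]>
t=7: <T=(let v = w in w), E={w↦thunk((3 * 2), ∅)}, St=∅>
t=8: <T=w, E={v↦thunk(w, {w↦thunk((3 * 2), ∅)}), w↦thunk((3 * 2), ∅)}, St=∅>
t=9: <T=(3 * 2), E=∅, St=∅>
t=10: <T=3, E=∅, St=[mulR]>
t=11: <T=2, E=∅, St=[mulL(3)]>
→ final value 6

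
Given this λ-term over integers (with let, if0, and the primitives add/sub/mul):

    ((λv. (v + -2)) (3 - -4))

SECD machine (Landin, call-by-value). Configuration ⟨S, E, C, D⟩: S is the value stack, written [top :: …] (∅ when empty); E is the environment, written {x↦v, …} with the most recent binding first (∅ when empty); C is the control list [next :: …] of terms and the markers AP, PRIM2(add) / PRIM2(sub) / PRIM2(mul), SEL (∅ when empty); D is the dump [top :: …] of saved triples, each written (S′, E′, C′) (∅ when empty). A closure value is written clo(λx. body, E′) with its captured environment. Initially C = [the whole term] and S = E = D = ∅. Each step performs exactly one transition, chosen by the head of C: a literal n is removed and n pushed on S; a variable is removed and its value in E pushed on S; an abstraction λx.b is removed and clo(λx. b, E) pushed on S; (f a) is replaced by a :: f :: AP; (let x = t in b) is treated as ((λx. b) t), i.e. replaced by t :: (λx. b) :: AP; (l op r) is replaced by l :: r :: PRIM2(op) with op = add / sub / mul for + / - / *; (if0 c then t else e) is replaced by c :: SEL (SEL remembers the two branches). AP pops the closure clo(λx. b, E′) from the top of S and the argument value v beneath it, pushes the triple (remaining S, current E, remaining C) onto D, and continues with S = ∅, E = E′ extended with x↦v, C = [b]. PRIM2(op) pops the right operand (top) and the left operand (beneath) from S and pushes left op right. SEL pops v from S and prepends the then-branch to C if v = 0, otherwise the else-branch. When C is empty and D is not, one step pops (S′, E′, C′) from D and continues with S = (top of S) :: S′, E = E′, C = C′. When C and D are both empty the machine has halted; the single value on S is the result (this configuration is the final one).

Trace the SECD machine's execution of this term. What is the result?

Answer: 5

Derivation:
[0] [S=∅ | E=∅ | C=[((λv. (v + -2)) (3 - -4))] | D=∅]
[1] [S=∅ | E=∅ | C=[(3 - -4) :: (λv. (v + -2)) :: AP] | D=∅]
[2] [S=∅ | E=∅ | C=[3 :: -4 :: PRIM2(sub) :: (λv. (v + -2)) :: AP] | D=∅]
[3] [S=[3] | E=∅ | C=[-4 :: PRIM2(sub) :: (λv. (v + -2)) :: AP] | D=∅]
[4] [S=[-4 :: 3] | E=∅ | C=[PRIM2(sub) :: (λv. (v + -2)) :: AP] | D=∅]
[5] [S=[7] | E=∅ | C=[(λv. (v + -2)) :: AP] | D=∅]
[6] [S=[clo(λv. (v + -2), ∅) :: 7] | E=∅ | C=[AP] | D=∅]
[7] [S=∅ | E={v↦7} | C=[(v + -2)] | D=[(∅, ∅, ∅)]]
[8] [S=∅ | E={v↦7} | C=[v :: -2 :: PRIM2(add)] | D=[(∅, ∅, ∅)]]
[9] [S=[7] | E={v↦7} | C=[-2 :: PRIM2(add)] | D=[(∅, ∅, ∅)]]
[10] [S=[-2 :: 7] | E={v↦7} | C=[PRIM2(add)] | D=[(∅, ∅, ∅)]]
[11] [S=[5] | E={v↦7} | C=∅ | D=[(∅, ∅, ∅)]]
[12] [S=[5] | E=∅ | C=∅ | D=∅]
→ final value 5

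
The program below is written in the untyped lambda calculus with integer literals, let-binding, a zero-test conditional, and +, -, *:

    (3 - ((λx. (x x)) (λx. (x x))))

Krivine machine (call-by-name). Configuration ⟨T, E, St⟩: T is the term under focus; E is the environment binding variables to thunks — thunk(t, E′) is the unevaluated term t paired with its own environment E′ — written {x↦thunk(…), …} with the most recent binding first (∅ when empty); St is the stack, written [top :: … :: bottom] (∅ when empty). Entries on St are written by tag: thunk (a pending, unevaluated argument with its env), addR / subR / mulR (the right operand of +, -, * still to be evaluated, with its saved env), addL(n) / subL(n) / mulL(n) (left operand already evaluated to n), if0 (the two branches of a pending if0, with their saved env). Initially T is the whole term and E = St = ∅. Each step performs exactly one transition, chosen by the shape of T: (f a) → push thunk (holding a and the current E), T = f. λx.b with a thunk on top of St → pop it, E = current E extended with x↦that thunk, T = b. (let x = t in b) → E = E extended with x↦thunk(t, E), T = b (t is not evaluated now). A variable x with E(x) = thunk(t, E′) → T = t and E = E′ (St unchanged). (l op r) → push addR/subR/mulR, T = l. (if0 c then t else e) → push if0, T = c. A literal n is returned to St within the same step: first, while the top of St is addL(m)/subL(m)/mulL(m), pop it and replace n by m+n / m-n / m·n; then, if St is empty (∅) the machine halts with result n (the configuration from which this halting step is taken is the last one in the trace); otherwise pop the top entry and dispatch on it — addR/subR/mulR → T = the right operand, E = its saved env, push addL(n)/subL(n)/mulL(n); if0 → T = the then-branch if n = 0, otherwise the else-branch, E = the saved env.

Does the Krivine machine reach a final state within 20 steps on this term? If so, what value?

Answer: DIVERGES (no final state within 20 steps)

Execution trace:
0. [T=(3 - ((λx. (x x)) (λx. (x x)))) | E=∅ | St=∅]
1. [T=3 | E=∅ | St=[subR]]
2. [T=((λx. (x x)) (λx. (x x))) | E=∅ | St=[subL(3)]]
3. [T=(λx. (x x)) | E=∅ | St=[thunk :: subL(3)]]
4. [T=(x x) | E={x↦thunk((λx. (x x)), ∅)} | St=[subL(3)]]
5. [T=x | E={x↦thunk((λx. (x x)), ∅)} | St=[thunk :: subL(3)]]
6. [T=(λx. (x x)) | E=∅ | St=[thunk :: subL(3)]]
7. [T=(x x) | E={x↦thunk(x, {x↦thunk((λx. (x x)), ∅)})} | St=[subL(3)]]
8. [T=x | E={x↦thunk(x, {x↦thunk((λx. (x x)), ∅)})} | St=[thunk :: subL(3)]]
9. [T=x | E={x↦thunk((λx. (x x)), ∅)} | St=[thunk :: subL(3)]]
10. [T=(λx. (x x)) | E=∅ | St=[thunk :: subL(3)]]
11. [T=(x x) | E={x↦thunk(x, {x↦thunk(x, {x↦thunk((λx. (x x)), ∅)})})} | St=[subL(3)]]
12. [T=x | E={x↦thunk(x, {x↦thunk(x, {x↦thunk((λx. (x x)), ∅)})})} | St=[thunk :: subL(3)]]
13. [T=x | E={x↦thunk(x, {x↦thunk((λx. (x x)), ∅)})} | St=[thunk :: subL(3)]]
14. [T=x | E={x↦thunk((λx. (x x)), ∅)} | St=[thunk :: subL(3)]]
15. [T=(λx. (x x)) | E=∅ | St=[thunk :: subL(3)]]
16. [T=(x x) | E={x↦thunk(x, {x↦thunk(x, {x↦thunk(x, {x↦thunk((λx. (x x)), ∅)})})})} | St=[subL(3)]]
17. [T=x | E={x↦thunk(x, {x↦thunk(x, {x↦thunk(x, {x↦thunk((λx. (x x)), ∅)})})})} | St=[thunk :: subL(3)]]
18. [T=x | E={x↦thunk(x, {x↦thunk(x, {x↦thunk((λx. (x x)), ∅)})})} | St=[thunk :: subL(3)]]
19. [T=x | E={x↦thunk(x, {x↦thunk((λx. (x x)), ∅)})} | St=[thunk :: subL(3)]]
20. [T=x | E={x↦thunk((λx. (x x)), ∅)} | St=[thunk :: subL(3)]]
→ 20 transitions taken and the configuration is still not final: no result within 20 steps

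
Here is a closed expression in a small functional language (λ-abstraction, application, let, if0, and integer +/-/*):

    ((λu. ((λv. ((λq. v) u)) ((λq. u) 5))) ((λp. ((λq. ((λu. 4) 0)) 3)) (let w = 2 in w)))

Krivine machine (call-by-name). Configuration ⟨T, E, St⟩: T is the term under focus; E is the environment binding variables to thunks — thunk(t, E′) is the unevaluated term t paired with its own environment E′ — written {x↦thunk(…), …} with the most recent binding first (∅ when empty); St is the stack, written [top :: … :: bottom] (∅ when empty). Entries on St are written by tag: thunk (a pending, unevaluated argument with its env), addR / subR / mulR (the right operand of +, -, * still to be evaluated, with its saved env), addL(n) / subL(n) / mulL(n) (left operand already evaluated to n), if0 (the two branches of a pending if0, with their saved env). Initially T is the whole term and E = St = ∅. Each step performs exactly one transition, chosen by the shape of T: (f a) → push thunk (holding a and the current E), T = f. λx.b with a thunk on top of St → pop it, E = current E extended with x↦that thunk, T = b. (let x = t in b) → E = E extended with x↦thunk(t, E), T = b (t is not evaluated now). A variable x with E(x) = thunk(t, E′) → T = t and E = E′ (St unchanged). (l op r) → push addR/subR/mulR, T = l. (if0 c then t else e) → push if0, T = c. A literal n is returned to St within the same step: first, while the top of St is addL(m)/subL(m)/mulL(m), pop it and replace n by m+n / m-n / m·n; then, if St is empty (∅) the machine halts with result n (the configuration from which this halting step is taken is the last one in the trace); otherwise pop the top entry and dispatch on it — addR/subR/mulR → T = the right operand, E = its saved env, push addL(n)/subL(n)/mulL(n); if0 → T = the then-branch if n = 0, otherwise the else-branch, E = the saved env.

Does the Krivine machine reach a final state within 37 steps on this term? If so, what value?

Answer: 4

Derivation:
0. ⟨T=((λu. ((λv. ((λq. v) u)) ((λq. u) 5))) ((λp. ((λq. ((λu. 4) 0)) 3)) (let w = 2 in w))); E=∅; St=∅⟩
1. ⟨T=(λu. ((λv. ((λq. v) u)) ((λq. u) 5))); E=∅; St=[thunk]⟩
2. ⟨T=((λv. ((λq. v) u)) ((λq. u) 5)); E={u↦thunk(((λp. ((λq. ((λu. 4) 0)) 3)) (let w = 2 in w)), ∅)}; St=∅⟩
3. ⟨T=(λv. ((λq. v) u)); E={u↦thunk(((λp. ((λq. ((λu. 4) 0)) 3)) (let w = 2 in w)), ∅)}; St=[thunk]⟩
4. ⟨T=((λq. v) u); E={v↦thunk(((λq. u) 5), {u↦thunk(((λp. ((λq. ((λu. 4) 0)) 3)) (let w = 2 in w)), ∅)}), u↦thunk(((λp. ((λq. ((λu. 4) 0)) 3)) (let w = 2 in w)), ∅)}; St=∅⟩
5. ⟨T=(λq. v); E={v↦thunk(((λq. u) 5), {u↦thunk(((λp. ((λq. ((λu. 4) 0)) 3)) (let w = 2 in w)), ∅)}), u↦thunk(((λp. ((λq. ((λu. 4) 0)) 3)) (let w = 2 in w)), ∅)}; St=[thunk]⟩
6. ⟨T=v; E={q↦thunk(u, {v↦thunk(((λq. u) 5), {u↦thunk(((λp. ((λq. ((λu. 4) 0)) 3)) (let w = 2 in w)), ∅)}), u↦thunk(((λp. ((λq. ((λu. 4) 0)) 3)) (let w = 2 in w)), ∅)}), v↦thunk(((λq. u) 5), {u↦thunk(((λp. ((λq. ((λu. 4) 0)) 3)) (let w = 2 in w)), ∅)}), u↦thunk(((λp. ((λq. ((λu. 4) 0)) 3)) (let w = 2 in w)), ∅)}; St=∅⟩
7. ⟨T=((λq. u) 5); E={u↦thunk(((λp. ((λq. ((λu. 4) 0)) 3)) (let w = 2 in w)), ∅)}; St=∅⟩
8. ⟨T=(λq. u); E={u↦thunk(((λp. ((λq. ((λu. 4) 0)) 3)) (let w = 2 in w)), ∅)}; St=[thunk]⟩
9. ⟨T=u; E={q↦thunk(5, {u↦thunk(((λp. ((λq. ((λu. 4) 0)) 3)) (let w = 2 in w)), ∅)}), u↦thunk(((λp. ((λq. ((λu. 4) 0)) 3)) (let w = 2 in w)), ∅)}; St=∅⟩
10. ⟨T=((λp. ((λq. ((λu. 4) 0)) 3)) (let w = 2 in w)); E=∅; St=∅⟩
11. ⟨T=(λp. ((λq. ((λu. 4) 0)) 3)); E=∅; St=[thunk]⟩
12. ⟨T=((λq. ((λu. 4) 0)) 3); E={p↦thunk((let w = 2 in w), ∅)}; St=∅⟩
13. ⟨T=(λq. ((λu. 4) 0)); E={p↦thunk((let w = 2 in w), ∅)}; St=[thunk]⟩
14. ⟨T=((λu. 4) 0); E={q↦thunk(3, {p↦thunk((let w = 2 in w), ∅)}), p↦thunk((let w = 2 in w), ∅)}; St=∅⟩
15. ⟨T=(λu. 4); E={q↦thunk(3, {p↦thunk((let w = 2 in w), ∅)}), p↦thunk((let w = 2 in w), ∅)}; St=[thunk]⟩
16. ⟨T=4; E={u↦thunk(0, {q↦thunk(3, {p↦thunk((let w = 2 in w), ∅)}), p↦thunk((let w = 2 in w), ∅)}), q↦thunk(3, {p↦thunk((let w = 2 in w), ∅)}), p↦thunk((let w = 2 in w), ∅)}; St=∅⟩
→ final value 4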